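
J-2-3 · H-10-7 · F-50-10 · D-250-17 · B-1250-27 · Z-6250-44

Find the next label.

X-31250-71

Letter: letters move back 2 places in the alphabet, wrapping A→Z, so J, H, F, D, B, Z → X.
Second component — ×5 each step: 2, 10, 50, 250, 1250, 6250 → 31250.
Third component goes 3, 7, 10, 17, 27, 44 → 71 (each term is the sum of the two before it).
Combining the parts gives X-31250-71.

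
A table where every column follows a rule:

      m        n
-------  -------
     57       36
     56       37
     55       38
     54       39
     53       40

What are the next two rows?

Column m: −1 each step, so 57, 56, 55, 54, 53 → 52 → 51.
Column n: together with the column m always sums to 93; 36, 37, 38, 39, 40 → 41 → 42.
Putting the parts together: 52  41 and then 51  42.

52  41; 51  42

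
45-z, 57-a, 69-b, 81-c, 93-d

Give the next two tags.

First component: 45, 57, 69, 81, 93 → 105 → 117 (+12 each step).
Letter — letters move forward 1 place in the alphabet, wrapping Z→A: z, a, b, c, d → e → f.
So the next two tags are 105-e and 117-f.

105-e, 117-f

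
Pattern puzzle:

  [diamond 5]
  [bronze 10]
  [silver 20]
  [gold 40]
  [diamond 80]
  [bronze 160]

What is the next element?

Rank: repeats diamond → bronze → silver → gold; diamond, bronze, silver, gold, diamond, bronze → silver.
Second coordinate: 5, 10, 20, 40, 80, 160 → 320 (×2 each step).
Putting it together: [silver 320].

[silver 320]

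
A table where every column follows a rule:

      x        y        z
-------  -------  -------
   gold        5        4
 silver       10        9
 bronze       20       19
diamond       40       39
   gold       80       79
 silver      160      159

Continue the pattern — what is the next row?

bronze  320  319

Column x: gold, silver, bronze, diamond, gold, silver → bronze (repeats gold → silver → bronze → diamond).
Column y goes 5, 10, 20, 40, 80, 160 → 320 (×2 each step).
Column z: 4, 9, 19, 39, 79, 159 → 319 (always 1 less than the column y).
Putting it together: bronze  320  319.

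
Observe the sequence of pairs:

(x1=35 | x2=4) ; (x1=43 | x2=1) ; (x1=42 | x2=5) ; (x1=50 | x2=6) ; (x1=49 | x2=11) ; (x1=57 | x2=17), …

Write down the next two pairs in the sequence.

(x1=56 | x2=28), (x1=64 | x2=45)

X1 goes 35, 43, 42, 50, 49, 57 → 56 → 64 (alternating steps +8, −1, +8, −1, …).
For the x2, each term is the sum of the two before it: 4, 1, 5, 6, 11, 17 → 28 → 45.
Putting the parts together: (x1=56 | x2=28) and then (x1=64 | x2=45).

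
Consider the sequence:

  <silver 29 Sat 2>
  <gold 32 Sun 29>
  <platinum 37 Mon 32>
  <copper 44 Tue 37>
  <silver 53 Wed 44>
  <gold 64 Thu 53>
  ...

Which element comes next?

Metal — repeats silver → gold → platinum → copper: silver, gold, platinum, copper, silver, gold → platinum.
For the second part, differences are 3, 5, 7, … (increasing by 2 each time): 29, 32, 37, 44, 53, 64 → 77.
For the day, runs through the weekdays Mon→Sun: Sat, Sun, Mon, Tue, Wed, Thu → Fri.
Fourth part goes 2, 29, 32, 37, 44, 53 → 64 (always the previous value of the second part).
So the next element is <platinum 77 Fri 64>.

<platinum 77 Fri 64>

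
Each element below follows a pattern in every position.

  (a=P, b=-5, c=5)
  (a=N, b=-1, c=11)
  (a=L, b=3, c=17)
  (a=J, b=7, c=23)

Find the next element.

For the a, letters move back 2 places in the alphabet: P, N, L, J → H.
For the b, +4 each step: -5, -1, 3, 7 → 11.
For the c, +6 each step: 5, 11, 17, 23 → 29.
Combining the parts gives (a=H, b=11, c=29).

(a=H, b=11, c=29)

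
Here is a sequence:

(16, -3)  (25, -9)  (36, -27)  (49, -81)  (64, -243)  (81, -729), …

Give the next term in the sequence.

First slot — perfect squares: 4², 5², 6², …: 16, 25, 36, 49, 64, 81 → 100.
For the second slot, ×3 each step: -3, -9, -27, -81, -243, -729 → -2187.
So the next term is (100, -2187).

(100, -2187)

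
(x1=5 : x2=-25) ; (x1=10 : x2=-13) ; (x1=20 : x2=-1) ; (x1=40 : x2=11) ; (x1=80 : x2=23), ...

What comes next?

X1: ×2 each step, so 5, 10, 20, 40, 80 → 160.
X2: +12 each step, so -25, -13, -1, 11, 23 → 35.
So the next element is (x1=160 : x2=35).

(x1=160 : x2=35)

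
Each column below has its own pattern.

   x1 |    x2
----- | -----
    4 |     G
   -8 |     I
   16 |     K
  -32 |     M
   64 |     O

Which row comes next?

Column x1: ×(-2) each step, so 4, -8, 16, -32, 64 → -128.
Column x2 — letters move forward 2 places in the alphabet: G, I, K, M, O → Q.
Putting it together: -128  Q.

-128  Q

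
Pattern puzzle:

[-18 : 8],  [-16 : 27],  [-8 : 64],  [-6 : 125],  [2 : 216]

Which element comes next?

[4 : 343]

First component: -18, -16, -8, -6, 2 → 4 (alternating steps +2, +8, +2, +8, …).
Second component: perfect cubes: 2³, 3³, 4³, …; 8, 27, 64, 125, 216 → 343.
Putting it together: [4 : 343].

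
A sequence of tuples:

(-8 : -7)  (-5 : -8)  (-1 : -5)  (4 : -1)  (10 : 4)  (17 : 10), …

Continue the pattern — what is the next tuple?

(25 : 17)

First entry: differences are 3, 4, 5, … (increasing by 1 each time); -8, -5, -1, 4, 10, 17 → 25.
Second entry: -7, -8, -5, -1, 4, 10 → 17 (always the previous value of the first entry).
So the next tuple is (25 : 17).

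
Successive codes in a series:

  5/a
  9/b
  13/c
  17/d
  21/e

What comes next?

25/f

First component: 5, 9, 13, 17, 21 → 25 (+4 each step).
Letter: letters move forward 1 place in the alphabet; a, b, c, d, e → f.
So the next code is 25/f.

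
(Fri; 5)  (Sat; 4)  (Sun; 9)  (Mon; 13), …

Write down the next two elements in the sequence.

(Tue; 22), (Wed; 35)

For the day, runs through the weekdays Mon→Sun: Fri, Sat, Sun, Mon → Tue → Wed.
Second component: each term is the sum of the two before it; 5, 4, 9, 13 → 22 → 35.
Putting the parts together: (Tue; 22) and then (Wed; 35).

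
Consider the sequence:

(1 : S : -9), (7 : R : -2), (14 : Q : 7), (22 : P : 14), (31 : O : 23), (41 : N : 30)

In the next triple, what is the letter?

First component — differences are 6, 7, 8, … (increasing by 1 each time): 1, 7, 14, 22, 31, 41 → 52.
Letter: S, R, Q, P, O, N → M (letters move back 1 place in the alphabet).
For the third component, alternating steps +7, +9, +7, +9, …: -9, -2, 7, 14, 23, 30 → 39.

M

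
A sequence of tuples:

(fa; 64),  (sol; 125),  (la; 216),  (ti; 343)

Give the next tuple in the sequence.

(do; 512)

Note: fa, sol, la, ti → do (runs through the solfège scale do→ti).
Second entry — perfect cubes: 4³, 5³, 6³, …: 64, 125, 216, 343 → 512.
Combining the parts gives (do; 512).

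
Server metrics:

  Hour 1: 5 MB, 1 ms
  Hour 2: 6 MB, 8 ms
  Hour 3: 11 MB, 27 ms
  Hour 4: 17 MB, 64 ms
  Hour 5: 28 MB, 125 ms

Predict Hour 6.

MB goes 5, 6, 11, 17, 28 → 45 (each term is the sum of the two before it).
Ms goes 1, 8, 27, 64, 125 → 216 (perfect cubes: 1³, 2³, 3³, …).
Combining the parts gives 45 MB, 216 ms.

45 MB, 216 ms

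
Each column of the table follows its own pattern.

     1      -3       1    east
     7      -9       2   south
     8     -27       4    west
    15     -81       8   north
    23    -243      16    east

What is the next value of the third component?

32

For the first component, each term is the sum of the two before it: 1, 7, 8, 15, 23 → 38.
Second component: ×3 each step, so -3, -9, -27, -81, -243 → -729.
Third component: ×2 each step; 1, 2, 4, 8, 16 → 32.
For the direction, repeats east → south → west → north: east, south, west, north, east → south.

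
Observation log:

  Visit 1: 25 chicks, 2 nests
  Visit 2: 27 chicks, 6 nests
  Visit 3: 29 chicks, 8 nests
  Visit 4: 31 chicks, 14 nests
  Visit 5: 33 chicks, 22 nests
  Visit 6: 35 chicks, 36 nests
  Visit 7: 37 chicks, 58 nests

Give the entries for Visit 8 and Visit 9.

39 chicks, 94 nests; 41 chicks, 152 nests

Chicks: +2 each step; 25, 27, 29, 31, 33, 35, 37 → 39 → 41.
Nests: each term is the sum of the two before it, so 2, 6, 8, 14, 22, 36, 58 → 94 → 152.
Putting the parts together: 39 chicks, 94 nests and then 41 chicks, 152 nests.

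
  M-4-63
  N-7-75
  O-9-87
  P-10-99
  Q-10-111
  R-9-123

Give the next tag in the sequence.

S-7-135

Letter goes M, N, O, P, Q, R → S (letters move forward 1 place in the alphabet).
Second component: differences are 3, 2, 1, … (decreasing by 1 each time), so 4, 7, 9, 10, 10, 9 → 7.
Third component — +12 each step: 63, 75, 87, 99, 111, 123 → 135.
Combining the parts gives S-7-135.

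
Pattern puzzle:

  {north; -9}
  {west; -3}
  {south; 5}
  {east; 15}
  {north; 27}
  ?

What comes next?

{west; 41}

Direction: north, west, south, east, north → west (repeats north → west → south → east).
For the second coordinate, differences are 6, 8, 10, … (increasing by 2 each time): -9, -3, 5, 15, 27 → 41.
Combining the parts gives {west; 41}.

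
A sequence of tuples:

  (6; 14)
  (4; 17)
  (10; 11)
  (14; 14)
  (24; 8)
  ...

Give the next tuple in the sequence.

(38; 11)

First slot: each term is the sum of the two before it, so 6, 4, 10, 14, 24 → 38.
Second slot: alternating steps +3, −6, +3, −6, …; 14, 17, 11, 14, 8 → 11.
Putting it together: (38; 11).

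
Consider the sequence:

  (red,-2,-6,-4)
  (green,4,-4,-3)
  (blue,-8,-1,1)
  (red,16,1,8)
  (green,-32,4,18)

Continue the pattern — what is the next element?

(blue,64,6,31)

Colour goes red, green, blue, red, green → blue (repeats red → green → blue).
Second coordinate: ×(-2) each step; -2, 4, -8, 16, -32 → 64.
Third coordinate — alternating steps +2, +3, +2, +3, …: -6, -4, -1, 1, 4 → 6.
Fourth coordinate: differences are 1, 4, 7, … (increasing by 3 each time), so -4, -3, 1, 8, 18 → 31.
Putting it together: (blue,64,6,31).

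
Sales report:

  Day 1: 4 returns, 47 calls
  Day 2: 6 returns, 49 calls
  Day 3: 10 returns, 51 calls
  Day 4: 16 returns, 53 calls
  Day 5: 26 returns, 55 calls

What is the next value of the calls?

For the calls, +2 each step: 47, 49, 51, 53, 55 → 57.

57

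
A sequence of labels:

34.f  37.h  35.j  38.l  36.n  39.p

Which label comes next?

First component goes 34, 37, 35, 38, 36, 39 → 37 (alternating steps +3, −2, +3, −2, …).
Letter: f, h, j, l, n, p → r (letters move forward 2 places in the alphabet).
Putting it together: 37.r.

37.r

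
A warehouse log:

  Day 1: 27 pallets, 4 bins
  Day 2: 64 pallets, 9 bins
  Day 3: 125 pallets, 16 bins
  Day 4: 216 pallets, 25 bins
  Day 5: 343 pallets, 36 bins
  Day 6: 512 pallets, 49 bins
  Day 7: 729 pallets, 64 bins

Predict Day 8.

Pallets goes 27, 64, 125, 216, 343, 512, 729 → 1000 (perfect cubes: 3³, 4³, 5³, …).
Bins: perfect squares: 2², 3², 4², …; 4, 9, 16, 25, 36, 49, 64 → 81.
Putting it together: 1000 pallets, 81 bins.

1000 pallets, 81 bins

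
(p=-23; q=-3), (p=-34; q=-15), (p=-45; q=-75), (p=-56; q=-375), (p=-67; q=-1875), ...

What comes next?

(p=-78; q=-9375)

P goes -23, -34, -45, -56, -67 → -78 (−11 each step).
Q: -3, -15, -75, -375, -1875 → -9375 (×5 each step).
Putting it together: (p=-78; q=-9375).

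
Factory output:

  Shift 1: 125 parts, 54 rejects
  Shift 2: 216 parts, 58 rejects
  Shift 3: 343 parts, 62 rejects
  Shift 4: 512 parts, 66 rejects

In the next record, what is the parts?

729

Parts — perfect cubes: 5³, 6³, 7³, …: 125, 216, 343, 512 → 729.
Rejects: +4 each step; 54, 58, 62, 66 → 70.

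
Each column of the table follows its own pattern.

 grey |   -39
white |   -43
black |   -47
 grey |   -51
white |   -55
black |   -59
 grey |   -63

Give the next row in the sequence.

Shade — repeats grey → white → black: grey, white, black, grey, white, black, grey → white.
Second component — −4 each step: -39, -43, -47, -51, -55, -59, -63 → -67.
Combining the parts gives white  -67.

white  -67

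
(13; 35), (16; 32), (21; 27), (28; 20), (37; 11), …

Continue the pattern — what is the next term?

For the first slot, differences are 3, 5, 7, … (increasing by 2 each time): 13, 16, 21, 28, 37 → 48.
For the second slot, together with the first slot always sums to 48: 35, 32, 27, 20, 11 → 0.
So the next term is (48; 0).

(48; 0)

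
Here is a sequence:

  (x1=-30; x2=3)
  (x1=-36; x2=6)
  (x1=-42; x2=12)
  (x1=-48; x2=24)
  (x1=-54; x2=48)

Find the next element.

X1: −6 each step, so -30, -36, -42, -48, -54 → -60.
X2: ×2 each step; 3, 6, 12, 24, 48 → 96.
So the next element is (x1=-60; x2=96).

(x1=-60; x2=96)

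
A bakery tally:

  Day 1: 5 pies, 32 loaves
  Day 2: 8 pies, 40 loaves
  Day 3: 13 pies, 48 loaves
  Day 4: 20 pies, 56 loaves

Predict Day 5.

29 pies, 64 loaves

Pies: differences are 3, 5, 7, … (increasing by 2 each time), so 5, 8, 13, 20 → 29.
Loaves — +8 each step: 32, 40, 48, 56 → 64.
Putting it together: 29 pies, 64 loaves.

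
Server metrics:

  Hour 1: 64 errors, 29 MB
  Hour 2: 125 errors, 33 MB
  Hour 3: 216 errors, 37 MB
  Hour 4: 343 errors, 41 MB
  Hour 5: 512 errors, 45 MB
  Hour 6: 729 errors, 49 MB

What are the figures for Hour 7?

Errors: perfect cubes: 4³, 5³, 6³, …; 64, 125, 216, 343, 512, 729 → 1000.
MB: +4 each step, so 29, 33, 37, 41, 45, 49 → 53.
So the next row is 1000 errors, 53 MB.

1000 errors, 53 MB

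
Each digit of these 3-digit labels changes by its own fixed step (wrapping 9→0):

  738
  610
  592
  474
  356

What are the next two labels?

238, 110

For the first digit, −1 each step, mod 10: 7, 6, 5, 4, 3 → 2 → 1.
Second digit: −2 each step, mod 10; 3, 1, 9, 7, 5 → 3 → 1.
For the third digit, +2 each step, mod 10: 8, 0, 2, 4, 6 → 8 → 0.
So the next two labels are 238 and 110.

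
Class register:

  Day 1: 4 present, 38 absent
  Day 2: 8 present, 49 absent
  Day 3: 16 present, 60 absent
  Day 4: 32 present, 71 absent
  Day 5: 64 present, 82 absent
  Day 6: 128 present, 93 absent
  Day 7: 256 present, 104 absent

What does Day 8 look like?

512 present, 115 absent

Present — ×2 each step: 4, 8, 16, 32, 64, 128, 256 → 512.
Absent — +11 each step: 38, 49, 60, 71, 82, 93, 104 → 115.
Putting it together: 512 present, 115 absent.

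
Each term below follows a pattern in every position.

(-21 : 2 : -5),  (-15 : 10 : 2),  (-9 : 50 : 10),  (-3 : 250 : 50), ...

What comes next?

First slot: +6 each step; -21, -15, -9, -3 → 3.
For the second slot, ×5 each step: 2, 10, 50, 250 → 1250.
Third slot: always the previous value of the second slot; -5, 2, 10, 50 → 250.
Putting it together: (3 : 1250 : 250).

(3 : 1250 : 250)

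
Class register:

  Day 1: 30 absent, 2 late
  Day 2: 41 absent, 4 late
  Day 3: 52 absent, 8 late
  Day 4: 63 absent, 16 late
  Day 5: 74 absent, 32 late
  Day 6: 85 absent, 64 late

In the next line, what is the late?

Absent: +11 each step; 30, 41, 52, 63, 74, 85 → 96.
Late: 2, 4, 8, 16, 32, 64 → 128 (×2 each step).

128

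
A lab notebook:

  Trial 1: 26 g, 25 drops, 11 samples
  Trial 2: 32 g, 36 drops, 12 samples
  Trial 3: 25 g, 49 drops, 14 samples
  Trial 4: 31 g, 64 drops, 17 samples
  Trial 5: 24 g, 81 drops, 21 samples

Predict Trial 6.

30 g, 100 drops, 26 samples

G goes 26, 32, 25, 31, 24 → 30 (alternating steps +6, −7, +6, −7, …).
Drops: 25, 36, 49, 64, 81 → 100 (perfect squares: 5², 6², 7², …).
Samples: 11, 12, 14, 17, 21 → 26 (differences are 1, 2, 3, … (increasing by 1 each time)).
So the next row is 30 g, 100 drops, 26 samples.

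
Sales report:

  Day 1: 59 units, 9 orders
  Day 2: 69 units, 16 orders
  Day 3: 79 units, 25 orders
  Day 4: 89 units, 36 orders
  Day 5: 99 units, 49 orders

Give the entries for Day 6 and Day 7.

Units: 59, 69, 79, 89, 99 → 109 → 119 (+10 each step).
Orders — perfect squares: 3², 4², 5², …: 9, 16, 25, 36, 49 → 64 → 81.
Putting the parts together: 109 units, 64 orders and then 119 units, 81 orders.

109 units, 64 orders; 119 units, 81 orders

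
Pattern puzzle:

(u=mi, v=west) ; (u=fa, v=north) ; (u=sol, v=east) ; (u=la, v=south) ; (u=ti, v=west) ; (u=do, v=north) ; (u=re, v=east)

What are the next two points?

(u=mi, v=south), (u=fa, v=west)

U — runs through the solfège scale do→ti: mi, fa, sol, la, ti, do, re → mi → fa.
V: repeats west → north → east → south, so west, north, east, south, west, north, east → south → west.
So the next two points are (u=mi, v=south) and (u=fa, v=west).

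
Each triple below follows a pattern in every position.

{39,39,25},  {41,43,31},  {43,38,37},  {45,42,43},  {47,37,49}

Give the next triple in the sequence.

{49,41,55}

First part: +2 each step; 39, 41, 43, 45, 47 → 49.
For the second part, alternating steps +4, −5, +4, −5, …: 39, 43, 38, 42, 37 → 41.
Third part: +6 each step, so 25, 31, 37, 43, 49 → 55.
Putting it together: {49,41,55}.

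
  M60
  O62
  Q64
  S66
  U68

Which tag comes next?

Letter: letters move forward 2 places in the alphabet, so M, O, Q, S, U → W.
Second component — +2 each step: 60, 62, 64, 66, 68 → 70.
Putting it together: W70.

W70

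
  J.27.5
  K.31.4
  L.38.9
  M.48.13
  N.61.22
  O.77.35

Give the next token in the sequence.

Letter: letters move forward 1 place in the alphabet, so J, K, L, M, N, O → P.
Second component: differences are 4, 7, 10, … (increasing by 3 each time), so 27, 31, 38, 48, 61, 77 → 96.
For the third component, each term is the sum of the two before it: 5, 4, 9, 13, 22, 35 → 57.
So the next token is P.96.57.

P.96.57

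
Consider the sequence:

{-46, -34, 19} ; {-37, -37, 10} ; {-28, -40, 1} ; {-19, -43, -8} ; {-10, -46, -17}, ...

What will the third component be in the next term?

-26

Third component goes 19, 10, 1, -8, -17 → -26 (−9 each step).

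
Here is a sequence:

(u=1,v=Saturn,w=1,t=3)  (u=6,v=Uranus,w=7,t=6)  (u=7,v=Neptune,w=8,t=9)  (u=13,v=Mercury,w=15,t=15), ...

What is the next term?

(u=20,v=Venus,w=23,t=24)

U: 1, 6, 7, 13 → 20 (each term is the sum of the two before it).
V — runs through the planets Mercury→Neptune: Saturn, Uranus, Neptune, Mercury → Venus.
W: each term is the sum of the two before it; 1, 7, 8, 15 → 23.
T goes 3, 6, 9, 15 → 24 (each term is the sum of the two before it).
Putting it together: (u=20,v=Venus,w=23,t=24).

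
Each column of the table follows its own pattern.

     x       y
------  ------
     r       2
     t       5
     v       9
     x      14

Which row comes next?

For the column x, letters move forward 2 places in the alphabet: r, t, v, x → z.
Column y: differences are 3, 4, 5, … (increasing by 1 each time), so 2, 5, 9, 14 → 20.
Putting it together: z  20.

z  20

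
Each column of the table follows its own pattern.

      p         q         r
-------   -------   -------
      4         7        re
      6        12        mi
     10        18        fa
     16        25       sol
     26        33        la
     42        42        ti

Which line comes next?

Column p goes 4, 6, 10, 16, 26, 42 → 68 (each term is the sum of the two before it).
Column q: differences are 5, 6, 7, … (increasing by 1 each time); 7, 12, 18, 25, 33, 42 → 52.
Column r goes re, mi, fa, sol, la, ti → do (runs through the solfège scale do→ti).
Combining the parts gives 68  52  do.

68  52  do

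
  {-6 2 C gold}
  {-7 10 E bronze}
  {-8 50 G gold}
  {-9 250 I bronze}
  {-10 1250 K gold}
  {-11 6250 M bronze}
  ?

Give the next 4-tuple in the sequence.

{-12 31250 O gold}

First slot — −1 each step: -6, -7, -8, -9, -10, -11 → -12.
Second slot: ×5 each step, so 2, 10, 50, 250, 1250, 6250 → 31250.
Letter — letters move forward 2 places in the alphabet: C, E, G, I, K, M → O.
Rank: alternates gold ↔ bronze, so gold, bronze, gold, bronze, gold, bronze → gold.
So the next 4-tuple is {-12 31250 O gold}.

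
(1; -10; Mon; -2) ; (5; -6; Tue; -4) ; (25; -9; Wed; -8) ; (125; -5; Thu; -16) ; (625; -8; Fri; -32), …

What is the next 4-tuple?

(3125; -4; Sat; -64)

First entry: ×5 each step, so 1, 5, 25, 125, 625 → 3125.
For the second entry, alternating steps +4, −3, +4, −3, …: -10, -6, -9, -5, -8 → -4.
Day goes Mon, Tue, Wed, Thu, Fri → Sat (runs through the weekdays Mon→Sun).
Fourth entry: -2, -4, -8, -16, -32 → -64 (×2 each step).
Putting it together: (3125; -4; Sat; -64).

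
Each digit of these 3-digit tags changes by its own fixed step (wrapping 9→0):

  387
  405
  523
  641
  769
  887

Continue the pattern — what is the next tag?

905

First digit: +1 each step, mod 10, so 3, 4, 5, 6, 7, 8 → 9.
Second digit goes 8, 0, 2, 4, 6, 8 → 0 (+2 each step, mod 10).
Third digit: −2 each step, mod 10, so 7, 5, 3, 1, 9, 7 → 5.
Putting it together: 905.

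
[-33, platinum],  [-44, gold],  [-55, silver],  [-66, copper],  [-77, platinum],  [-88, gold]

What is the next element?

[-99, silver]

For the first slot, −11 each step: -33, -44, -55, -66, -77, -88 → -99.
Metal goes platinum, gold, silver, copper, platinum, gold → silver (repeats platinum → gold → silver → copper).
So the next element is [-99, silver].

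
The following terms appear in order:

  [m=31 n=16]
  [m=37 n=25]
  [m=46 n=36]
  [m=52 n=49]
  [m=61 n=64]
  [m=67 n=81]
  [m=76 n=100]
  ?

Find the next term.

M: alternating steps +6, +9, +6, +9, …; 31, 37, 46, 52, 61, 67, 76 → 82.
N — perfect squares: 4², 5², 6², …: 16, 25, 36, 49, 64, 81, 100 → 121.
Combining the parts gives [m=82 n=121].

[m=82 n=121]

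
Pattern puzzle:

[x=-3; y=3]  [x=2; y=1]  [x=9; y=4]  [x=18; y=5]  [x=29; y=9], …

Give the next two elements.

[x=42; y=14], [x=57; y=23]

X goes -3, 2, 9, 18, 29 → 42 → 57 (differences are 5, 7, 9, … (increasing by 2 each time)).
Y goes 3, 1, 4, 5, 9 → 14 → 23 (each term is the sum of the two before it).
So the next two elements are [x=42; y=14] and [x=57; y=23].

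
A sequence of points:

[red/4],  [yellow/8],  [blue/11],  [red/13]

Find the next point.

Colour: red, yellow, blue, red → yellow (repeats red → yellow → blue).
Second coordinate: 4, 8, 11, 13 → 14 (differences are 4, 3, 2, … (decreasing by 1 each time)).
Putting it together: [yellow/14].

[yellow/14]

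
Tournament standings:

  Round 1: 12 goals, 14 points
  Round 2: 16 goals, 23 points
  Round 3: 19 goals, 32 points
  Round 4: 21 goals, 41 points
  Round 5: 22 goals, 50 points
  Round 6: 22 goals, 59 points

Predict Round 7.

Goals goes 12, 16, 19, 21, 22, 22 → 21 (differences are 4, 3, 2, … (decreasing by 1 each time)).
Points — +9 each step: 14, 23, 32, 41, 50, 59 → 68.
Combining the parts gives 21 goals, 68 points.

21 goals, 68 points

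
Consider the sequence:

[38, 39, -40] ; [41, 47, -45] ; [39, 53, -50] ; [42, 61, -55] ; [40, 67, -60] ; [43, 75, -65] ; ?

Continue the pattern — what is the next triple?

For the first component, alternating steps +3, −2, +3, −2, …: 38, 41, 39, 42, 40, 43 → 41.
Second component: alternating steps +8, +6, +8, +6, …, so 39, 47, 53, 61, 67, 75 → 81.
Third component goes -40, -45, -50, -55, -60, -65 → -70 (−5 each step).
So the next triple is [41, 81, -70].

[41, 81, -70]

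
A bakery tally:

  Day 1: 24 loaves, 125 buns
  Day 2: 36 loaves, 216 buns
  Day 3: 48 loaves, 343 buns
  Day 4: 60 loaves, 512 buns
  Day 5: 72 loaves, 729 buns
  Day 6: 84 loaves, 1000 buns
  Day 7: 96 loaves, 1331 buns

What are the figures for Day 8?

108 loaves, 1728 buns

Loaves goes 24, 36, 48, 60, 72, 84, 96 → 108 (+12 each step).
Buns: perfect cubes: 5³, 6³, 7³, …; 125, 216, 343, 512, 729, 1000, 1331 → 1728.
Putting it together: 108 loaves, 1728 buns.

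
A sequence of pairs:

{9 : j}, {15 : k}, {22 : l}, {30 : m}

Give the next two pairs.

First component — differences are 6, 7, 8, … (increasing by 1 each time): 9, 15, 22, 30 → 39 → 49.
Letter: letters move forward 1 place in the alphabet, so j, k, l, m → n → o.
Putting the parts together: {39 : n} and then {49 : o}.

{39 : n}, {49 : o}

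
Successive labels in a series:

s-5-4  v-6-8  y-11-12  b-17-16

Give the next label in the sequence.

For the letter, letters move forward 3 places in the alphabet, wrapping Z→A: s, v, y, b → e.
Second component: each term is the sum of the two before it, so 5, 6, 11, 17 → 28.
Third component goes 4, 8, 12, 16 → 20 (+4 each step).
Putting it together: e-28-20.

e-28-20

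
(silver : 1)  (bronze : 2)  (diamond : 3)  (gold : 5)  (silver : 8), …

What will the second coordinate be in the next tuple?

13

For the rank, repeats silver → bronze → diamond → gold: silver, bronze, diamond, gold, silver → bronze.
For the second coordinate, each term is the sum of the two before it: 1, 2, 3, 5, 8 → 13.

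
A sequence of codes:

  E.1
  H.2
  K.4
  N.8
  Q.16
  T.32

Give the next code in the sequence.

Letter — letters move forward 3 places in the alphabet: E, H, K, N, Q, T → W.
For the second component, ×2 each step: 1, 2, 4, 8, 16, 32 → 64.
Putting it together: W.64.

W.64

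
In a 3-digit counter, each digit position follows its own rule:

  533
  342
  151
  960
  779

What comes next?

First digit: −2 each step, mod 10, so 5, 3, 1, 9, 7 → 5.
For the second digit, +1 each step, mod 10: 3, 4, 5, 6, 7 → 8.
Third digit — −1 each step, mod 10: 3, 2, 1, 0, 9 → 8.
Putting it together: 588.

588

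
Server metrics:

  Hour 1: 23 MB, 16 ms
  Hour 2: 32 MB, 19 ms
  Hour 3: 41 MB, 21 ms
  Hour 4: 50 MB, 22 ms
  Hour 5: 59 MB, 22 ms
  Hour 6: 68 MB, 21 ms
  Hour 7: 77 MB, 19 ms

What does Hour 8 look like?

86 MB, 16 ms

MB — +9 each step: 23, 32, 41, 50, 59, 68, 77 → 86.
For the ms, differences are 3, 2, 1, … (decreasing by 1 each time): 16, 19, 21, 22, 22, 21, 19 → 16.
Combining the parts gives 86 MB, 16 ms.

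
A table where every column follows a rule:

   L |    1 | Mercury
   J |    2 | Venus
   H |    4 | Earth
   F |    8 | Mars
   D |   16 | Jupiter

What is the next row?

Letter goes L, J, H, F, D → B (letters move back 2 places in the alphabet).
For the second component, ×2 each step: 1, 2, 4, 8, 16 → 32.
Planet: runs through the planets Mercury→Neptune, so Mercury, Venus, Earth, Mars, Jupiter → Saturn.
Combining the parts gives B  32  Saturn.

B  32  Saturn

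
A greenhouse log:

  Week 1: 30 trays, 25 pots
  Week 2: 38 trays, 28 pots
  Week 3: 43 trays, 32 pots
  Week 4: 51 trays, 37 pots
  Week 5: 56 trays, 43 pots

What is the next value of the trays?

64

Trays goes 30, 38, 43, 51, 56 → 64 (alternating steps +8, +5, +8, +5, …).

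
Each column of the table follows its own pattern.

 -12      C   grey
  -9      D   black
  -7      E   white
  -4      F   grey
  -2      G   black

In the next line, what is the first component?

For the first component, alternating steps +3, +2, +3, +2, …: -12, -9, -7, -4, -2 → 1.
Letter goes C, D, E, F, G → H (letters move forward 1 place in the alphabet).
Shade: repeats grey → black → white, so grey, black, white, grey, black → white.

1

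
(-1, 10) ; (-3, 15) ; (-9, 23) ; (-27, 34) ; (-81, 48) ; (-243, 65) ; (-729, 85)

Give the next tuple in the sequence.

(-2187, 108)

First coordinate: ×3 each step, so -1, -3, -9, -27, -81, -243, -729 → -2187.
Second coordinate — differences are 5, 8, 11, … (increasing by 3 each time): 10, 15, 23, 34, 48, 65, 85 → 108.
So the next tuple is (-2187, 108).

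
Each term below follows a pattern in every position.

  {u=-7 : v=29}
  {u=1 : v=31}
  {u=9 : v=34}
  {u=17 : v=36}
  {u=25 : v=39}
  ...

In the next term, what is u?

33

U: +8 each step, so -7, 1, 9, 17, 25 → 33.
V: alternating steps +2, +3, +2, +3, …, so 29, 31, 34, 36, 39 → 41.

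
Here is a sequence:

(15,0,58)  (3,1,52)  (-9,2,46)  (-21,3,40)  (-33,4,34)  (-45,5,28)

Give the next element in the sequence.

First slot: −12 each step; 15, 3, -9, -21, -33, -45 → -57.
For the second slot, +1 each step: 0, 1, 2, 3, 4, 5 → 6.
Third slot: 58, 52, 46, 40, 34, 28 → 22 (−6 each step).
Putting it together: (-57,6,22).

(-57,6,22)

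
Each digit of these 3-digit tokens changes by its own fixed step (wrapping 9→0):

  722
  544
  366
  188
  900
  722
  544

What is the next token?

First digit: −2 each step, mod 10, so 7, 5, 3, 1, 9, 7, 5 → 3.
Second digit — +2 each step, mod 10: 2, 4, 6, 8, 0, 2, 4 → 6.
Third digit: +2 each step, mod 10, so 2, 4, 6, 8, 0, 2, 4 → 6.
So the next token is 366.

366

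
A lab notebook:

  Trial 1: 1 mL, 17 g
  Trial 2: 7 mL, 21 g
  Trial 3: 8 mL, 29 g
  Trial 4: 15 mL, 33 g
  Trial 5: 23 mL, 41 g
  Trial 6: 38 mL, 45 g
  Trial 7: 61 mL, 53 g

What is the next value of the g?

G — alternating steps +4, +8, +4, +8, …: 17, 21, 29, 33, 41, 45, 53 → 57.

57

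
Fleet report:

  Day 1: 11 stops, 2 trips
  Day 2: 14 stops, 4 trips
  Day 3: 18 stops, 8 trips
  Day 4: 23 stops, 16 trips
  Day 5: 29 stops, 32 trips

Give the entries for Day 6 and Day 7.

36 stops, 64 trips; 44 stops, 128 trips

Stops goes 11, 14, 18, 23, 29 → 36 → 44 (differences are 3, 4, 5, … (increasing by 1 each time)).
Trips goes 2, 4, 8, 16, 32 → 64 → 128 (×2 each step).
Putting the parts together: 36 stops, 64 trips and then 44 stops, 128 trips.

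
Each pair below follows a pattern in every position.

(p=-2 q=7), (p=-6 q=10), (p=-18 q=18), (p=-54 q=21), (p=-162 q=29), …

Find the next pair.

(p=-486 q=32)

P: -2, -6, -18, -54, -162 → -486 (×3 each step).
Q goes 7, 10, 18, 21, 29 → 32 (alternating steps +3, +8, +3, +8, …).
So the next pair is (p=-486 q=32).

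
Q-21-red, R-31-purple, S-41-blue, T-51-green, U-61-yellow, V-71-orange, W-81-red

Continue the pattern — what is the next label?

X-91-purple

Letter: letters move forward 1 place in the alphabet, so Q, R, S, T, U, V, W → X.
For the second component, +10 each step: 21, 31, 41, 51, 61, 71, 81 → 91.
Colour: red, purple, blue, green, yellow, orange, red → purple (repeats red → purple → blue → green → yellow → orange).
So the next label is X-91-purple.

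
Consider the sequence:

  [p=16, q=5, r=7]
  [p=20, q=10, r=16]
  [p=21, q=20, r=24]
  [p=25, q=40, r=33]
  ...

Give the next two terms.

[p=26, q=80, r=41], [p=30, q=160, r=50]

P: 16, 20, 21, 25 → 26 → 30 (alternating steps +4, +1, +4, +1, …).
Q — ×2 each step: 5, 10, 20, 40 → 80 → 160.
R — alternating steps +9, +8, +9, +8, …: 7, 16, 24, 33 → 41 → 50.
So the next two terms are [p=26, q=80, r=41] and [p=30, q=160, r=50].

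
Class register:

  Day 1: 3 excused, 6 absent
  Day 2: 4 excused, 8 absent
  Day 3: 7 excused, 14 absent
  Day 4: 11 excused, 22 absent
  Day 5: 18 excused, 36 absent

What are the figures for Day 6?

Excused: each term is the sum of the two before it, so 3, 4, 7, 11, 18 → 29.
Absent: always 2 × the excused; 6, 8, 14, 22, 36 → 58.
So the next row is 29 excused, 58 absent.

29 excused, 58 absent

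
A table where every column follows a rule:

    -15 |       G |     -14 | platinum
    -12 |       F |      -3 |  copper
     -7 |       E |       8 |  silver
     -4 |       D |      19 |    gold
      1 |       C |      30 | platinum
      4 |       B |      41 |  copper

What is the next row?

9  A  52  silver

First component — alternating steps +3, +5, +3, +5, …: -15, -12, -7, -4, 1, 4 → 9.
Letter: letters move back 1 place in the alphabet; G, F, E, D, C, B → A.
Third component: +11 each step; -14, -3, 8, 19, 30, 41 → 52.
Metal: repeats platinum → copper → silver → gold, so platinum, copper, silver, gold, platinum, copper → silver.
So the next row is 9  A  52  silver.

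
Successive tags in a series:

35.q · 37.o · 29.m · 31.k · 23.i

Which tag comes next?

First component — alternating steps +2, −8, +2, −8, …: 35, 37, 29, 31, 23 → 25.
Letter: letters move back 2 places in the alphabet; q, o, m, k, i → g.
Putting it together: 25.g.

25.g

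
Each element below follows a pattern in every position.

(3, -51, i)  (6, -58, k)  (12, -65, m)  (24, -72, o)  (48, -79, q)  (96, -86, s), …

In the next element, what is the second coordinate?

-93

Second coordinate: −7 each step; -51, -58, -65, -72, -79, -86 → -93.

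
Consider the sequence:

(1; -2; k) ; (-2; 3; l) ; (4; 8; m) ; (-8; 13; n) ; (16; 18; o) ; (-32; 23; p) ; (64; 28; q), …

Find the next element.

First slot: ×(-2) each step, so 1, -2, 4, -8, 16, -32, 64 → -128.
Second slot: +5 each step; -2, 3, 8, 13, 18, 23, 28 → 33.
Letter: k, l, m, n, o, p, q → r (letters move forward 1 place in the alphabet).
Putting it together: (-128; 33; r).

(-128; 33; r)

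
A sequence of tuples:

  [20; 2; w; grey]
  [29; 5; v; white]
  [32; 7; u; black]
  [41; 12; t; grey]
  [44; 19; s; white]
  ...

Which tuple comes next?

[53; 31; r; black]

First entry — alternating steps +9, +3, +9, +3, …: 20, 29, 32, 41, 44 → 53.
Second entry: each term is the sum of the two before it; 2, 5, 7, 12, 19 → 31.
Letter — letters move back 1 place in the alphabet: w, v, u, t, s → r.
Shade: repeats grey → white → black; grey, white, black, grey, white → black.
Putting it together: [53; 31; r; black].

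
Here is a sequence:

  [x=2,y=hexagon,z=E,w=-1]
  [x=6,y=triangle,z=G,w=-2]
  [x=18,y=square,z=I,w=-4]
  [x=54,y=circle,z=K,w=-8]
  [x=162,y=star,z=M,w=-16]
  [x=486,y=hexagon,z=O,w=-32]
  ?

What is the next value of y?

Y: repeats hexagon → triangle → square → circle → star, so hexagon, triangle, square, circle, star, hexagon → triangle.

triangle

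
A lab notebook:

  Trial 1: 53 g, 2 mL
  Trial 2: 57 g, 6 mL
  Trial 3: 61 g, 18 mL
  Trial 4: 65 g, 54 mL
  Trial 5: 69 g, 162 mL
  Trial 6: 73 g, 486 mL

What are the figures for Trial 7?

77 g, 1458 mL

G — +4 each step: 53, 57, 61, 65, 69, 73 → 77.
ML: 2, 6, 18, 54, 162, 486 → 1458 (×3 each step).
Combining the parts gives 77 g, 1458 mL.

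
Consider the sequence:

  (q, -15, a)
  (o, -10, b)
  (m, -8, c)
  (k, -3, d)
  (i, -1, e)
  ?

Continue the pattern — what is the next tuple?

First letter: letters move back 2 places in the alphabet, so q, o, m, k, i → g.
Second slot: alternating steps +5, +2, +5, +2, …, so -15, -10, -8, -3, -1 → 4.
Second letter goes a, b, c, d, e → f (letters move forward 1 place in the alphabet).
So the next tuple is (g, 4, f).

(g, 4, f)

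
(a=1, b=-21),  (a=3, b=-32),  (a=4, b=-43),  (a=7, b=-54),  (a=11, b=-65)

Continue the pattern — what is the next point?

A: 1, 3, 4, 7, 11 → 18 (each term is the sum of the two before it).
For the b, −11 each step: -21, -32, -43, -54, -65 → -76.
Putting it together: (a=18, b=-76).

(a=18, b=-76)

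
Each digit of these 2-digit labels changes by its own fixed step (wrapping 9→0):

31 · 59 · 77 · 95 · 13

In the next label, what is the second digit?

1

For the second digit, −2 each step, mod 10: 1, 9, 7, 5, 3 → 1.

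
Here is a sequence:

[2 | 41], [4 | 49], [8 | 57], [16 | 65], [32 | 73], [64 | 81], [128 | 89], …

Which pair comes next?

First value goes 2, 4, 8, 16, 32, 64, 128 → 256 (×2 each step).
Second value: +8 each step, so 41, 49, 57, 65, 73, 81, 89 → 97.
So the next pair is [256 | 97].

[256 | 97]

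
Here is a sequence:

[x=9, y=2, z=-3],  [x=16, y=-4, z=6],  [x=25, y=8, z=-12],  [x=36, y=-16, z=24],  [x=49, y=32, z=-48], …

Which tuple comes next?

X: 9, 16, 25, 36, 49 → 64 (perfect squares: 3², 4², 5², …).
Y — ×(-2) each step: 2, -4, 8, -16, 32 → -64.
Z: ×(-2) each step, so -3, 6, -12, 24, -48 → 96.
Putting it together: [x=64, y=-64, z=96].

[x=64, y=-64, z=96]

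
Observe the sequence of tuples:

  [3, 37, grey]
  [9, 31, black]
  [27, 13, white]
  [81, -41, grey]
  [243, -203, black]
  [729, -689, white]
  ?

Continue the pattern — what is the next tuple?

[2187, -2147, grey]

First entry: ×3 each step; 3, 9, 27, 81, 243, 729 → 2187.
Second entry: together with the first entry always sums to 40, so 37, 31, 13, -41, -203, -689 → -2147.
Shade goes grey, black, white, grey, black, white → grey (repeats grey → black → white).
So the next tuple is [2187, -2147, grey].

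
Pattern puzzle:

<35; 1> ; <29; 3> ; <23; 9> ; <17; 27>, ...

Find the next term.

<11; 81>

First part — −6 each step: 35, 29, 23, 17 → 11.
Second part goes 1, 3, 9, 27 → 81 (×3 each step).
Combining the parts gives <11; 81>.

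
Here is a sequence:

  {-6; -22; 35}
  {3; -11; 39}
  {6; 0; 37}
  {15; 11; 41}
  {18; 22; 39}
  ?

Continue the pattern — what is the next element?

{27; 33; 43}

First value — alternating steps +9, +3, +9, +3, …: -6, 3, 6, 15, 18 → 27.
Second value: +11 each step, so -22, -11, 0, 11, 22 → 33.
Third value: alternating steps +4, −2, +4, −2, …; 35, 39, 37, 41, 39 → 43.
Combining the parts gives {27; 33; 43}.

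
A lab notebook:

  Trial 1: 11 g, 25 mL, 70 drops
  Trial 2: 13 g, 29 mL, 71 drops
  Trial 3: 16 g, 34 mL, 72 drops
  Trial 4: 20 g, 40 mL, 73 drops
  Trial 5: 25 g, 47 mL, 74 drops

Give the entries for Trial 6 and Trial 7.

31 g, 55 mL, 75 drops; 38 g, 64 mL, 76 drops

G: differences are 2, 3, 4, … (increasing by 1 each time); 11, 13, 16, 20, 25 → 31 → 38.
ML — differences are 4, 5, 6, … (increasing by 1 each time): 25, 29, 34, 40, 47 → 55 → 64.
For the drops, +1 each step: 70, 71, 72, 73, 74 → 75 → 76.
Putting the parts together: 31 g, 55 mL, 75 drops and then 38 g, 64 mL, 76 drops.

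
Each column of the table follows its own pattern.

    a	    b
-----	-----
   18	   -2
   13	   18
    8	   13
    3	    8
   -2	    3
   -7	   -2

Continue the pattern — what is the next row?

-12  -7

Column a: 18, 13, 8, 3, -2, -7 → -12 (−5 each step).
Column b — always the previous value of the column a: -2, 18, 13, 8, 3, -2 → -7.
Putting it together: -12  -7.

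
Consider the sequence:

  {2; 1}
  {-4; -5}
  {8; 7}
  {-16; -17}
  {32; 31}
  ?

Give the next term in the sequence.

{-64; -65}

For the first value, ×(-2) each step: 2, -4, 8, -16, 32 → -64.
Second value: always 1 less than the first value; 1, -5, 7, -17, 31 → -65.
Combining the parts gives {-64; -65}.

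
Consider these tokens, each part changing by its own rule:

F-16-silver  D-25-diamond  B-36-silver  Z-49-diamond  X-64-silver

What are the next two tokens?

Letter: letters move back 2 places in the alphabet, wrapping A→Z, so F, D, B, Z, X → V → T.
Second component goes 16, 25, 36, 49, 64 → 81 → 100 (perfect squares: 4², 5², 6², …).
Rank goes silver, diamond, silver, diamond, silver → diamond → silver (alternates silver ↔ diamond).
So the next two tokens are V-81-diamond and T-100-silver.

V-81-diamond, T-100-silver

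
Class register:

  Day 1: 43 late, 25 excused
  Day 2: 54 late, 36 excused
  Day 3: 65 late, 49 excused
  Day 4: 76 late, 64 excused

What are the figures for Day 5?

For the late, +11 each step: 43, 54, 65, 76 → 87.
For the excused, perfect squares: 5², 6², 7², …: 25, 36, 49, 64 → 81.
Combining the parts gives 87 late, 81 excused.

87 late, 81 excused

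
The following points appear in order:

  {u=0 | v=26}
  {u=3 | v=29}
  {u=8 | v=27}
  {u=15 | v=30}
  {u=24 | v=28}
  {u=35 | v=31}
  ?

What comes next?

For the u, differences are 3, 5, 7, … (increasing by 2 each time): 0, 3, 8, 15, 24, 35 → 48.
V — alternating steps +3, −2, +3, −2, …: 26, 29, 27, 30, 28, 31 → 29.
Putting it together: {u=48 | v=29}.

{u=48 | v=29}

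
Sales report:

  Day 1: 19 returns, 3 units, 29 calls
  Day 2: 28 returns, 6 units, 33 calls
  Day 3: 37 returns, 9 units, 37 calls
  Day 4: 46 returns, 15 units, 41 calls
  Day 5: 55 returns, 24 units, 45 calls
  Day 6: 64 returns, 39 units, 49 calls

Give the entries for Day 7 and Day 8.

73 returns, 63 units, 53 calls; 82 returns, 102 units, 57 calls

Returns — +9 each step: 19, 28, 37, 46, 55, 64 → 73 → 82.
Units goes 3, 6, 9, 15, 24, 39 → 63 → 102 (each term is the sum of the two before it).
For the calls, +4 each step: 29, 33, 37, 41, 45, 49 → 53 → 57.
Putting the parts together: 73 returns, 63 units, 53 calls and then 82 returns, 102 units, 57 calls.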